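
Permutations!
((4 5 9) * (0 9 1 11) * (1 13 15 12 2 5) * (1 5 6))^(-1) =[11, 6, 12, 3, 9, 4, 2, 7, 8, 0, 10, 1, 15, 5, 14, 13] =(0 11 1 6 2 12 15 13 5 4 9)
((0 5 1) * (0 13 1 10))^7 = (0 5 10)(1 13) = [5, 13, 2, 3, 4, 10, 6, 7, 8, 9, 0, 11, 12, 1]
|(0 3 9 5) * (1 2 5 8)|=7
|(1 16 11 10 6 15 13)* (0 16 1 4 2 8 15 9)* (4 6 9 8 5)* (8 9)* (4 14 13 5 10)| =13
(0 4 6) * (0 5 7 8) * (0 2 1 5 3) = (0 4 6 3)(1 5 7 8 2) = [4, 5, 1, 0, 6, 7, 3, 8, 2]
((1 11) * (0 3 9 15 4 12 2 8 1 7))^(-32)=(0 3 9 15 4 12 2 8 1 11 7)=[3, 11, 8, 9, 12, 5, 6, 0, 1, 15, 10, 7, 2, 13, 14, 4]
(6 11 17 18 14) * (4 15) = (4 15)(6 11 17 18 14) = [0, 1, 2, 3, 15, 5, 11, 7, 8, 9, 10, 17, 12, 13, 6, 4, 16, 18, 14]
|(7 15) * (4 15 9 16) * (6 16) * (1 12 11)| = |(1 12 11)(4 15 7 9 6 16)| = 6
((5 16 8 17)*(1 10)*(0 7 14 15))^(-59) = (0 7 14 15)(1 10)(5 16 8 17) = [7, 10, 2, 3, 4, 16, 6, 14, 17, 9, 1, 11, 12, 13, 15, 0, 8, 5]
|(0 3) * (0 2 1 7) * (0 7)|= 4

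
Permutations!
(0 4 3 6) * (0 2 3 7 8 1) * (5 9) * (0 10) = (0 4 7 8 1 10)(2 3 6)(5 9) = [4, 10, 3, 6, 7, 9, 2, 8, 1, 5, 0]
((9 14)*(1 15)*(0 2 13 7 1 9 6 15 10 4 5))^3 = [7, 5, 1, 3, 2, 13, 14, 4, 8, 15, 0, 11, 12, 10, 9, 6] = (0 7 4 2 1 5 13 10)(6 14 9 15)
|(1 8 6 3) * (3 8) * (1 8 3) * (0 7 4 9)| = |(0 7 4 9)(3 8 6)| = 12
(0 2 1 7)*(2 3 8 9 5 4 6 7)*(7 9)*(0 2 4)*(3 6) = [6, 4, 1, 8, 3, 0, 9, 2, 7, 5] = (0 6 9 5)(1 4 3 8 7 2)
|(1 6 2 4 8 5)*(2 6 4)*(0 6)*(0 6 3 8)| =|(0 3 8 5 1 4)| =6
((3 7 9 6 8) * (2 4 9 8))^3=(2 6 9 4)=[0, 1, 6, 3, 2, 5, 9, 7, 8, 4]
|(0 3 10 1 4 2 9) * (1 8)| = 8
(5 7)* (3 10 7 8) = (3 10 7 5 8) = [0, 1, 2, 10, 4, 8, 6, 5, 3, 9, 7]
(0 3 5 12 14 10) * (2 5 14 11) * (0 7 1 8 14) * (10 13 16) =[3, 8, 5, 0, 4, 12, 6, 1, 14, 9, 7, 2, 11, 16, 13, 15, 10] =(0 3)(1 8 14 13 16 10 7)(2 5 12 11)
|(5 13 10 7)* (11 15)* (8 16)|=4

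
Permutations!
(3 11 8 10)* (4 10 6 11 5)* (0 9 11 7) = (0 9 11 8 6 7)(3 5 4 10) = [9, 1, 2, 5, 10, 4, 7, 0, 6, 11, 3, 8]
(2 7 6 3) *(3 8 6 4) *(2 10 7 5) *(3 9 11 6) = (2 5)(3 10 7 4 9 11 6 8) = [0, 1, 5, 10, 9, 2, 8, 4, 3, 11, 7, 6]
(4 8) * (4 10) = (4 8 10) = [0, 1, 2, 3, 8, 5, 6, 7, 10, 9, 4]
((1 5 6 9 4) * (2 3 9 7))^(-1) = (1 4 9 3 2 7 6 5) = [0, 4, 7, 2, 9, 1, 5, 6, 8, 3]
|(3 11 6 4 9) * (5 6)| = 6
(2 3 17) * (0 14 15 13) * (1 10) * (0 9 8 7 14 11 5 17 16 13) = [11, 10, 3, 16, 4, 17, 6, 14, 7, 8, 1, 5, 12, 9, 15, 0, 13, 2] = (0 11 5 17 2 3 16 13 9 8 7 14 15)(1 10)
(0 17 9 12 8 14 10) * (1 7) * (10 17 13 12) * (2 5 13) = (0 2 5 13 12 8 14 17 9 10)(1 7) = [2, 7, 5, 3, 4, 13, 6, 1, 14, 10, 0, 11, 8, 12, 17, 15, 16, 9]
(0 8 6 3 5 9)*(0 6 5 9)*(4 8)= [4, 1, 2, 9, 8, 0, 3, 7, 5, 6]= (0 4 8 5)(3 9 6)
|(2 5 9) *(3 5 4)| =|(2 4 3 5 9)| =5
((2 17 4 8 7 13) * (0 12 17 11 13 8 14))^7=(0 17 14 12 4)(2 11 13)(7 8)=[17, 1, 11, 3, 0, 5, 6, 8, 7, 9, 10, 13, 4, 2, 12, 15, 16, 14]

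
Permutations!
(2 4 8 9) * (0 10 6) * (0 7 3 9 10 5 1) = (0 5 1)(2 4 8 10 6 7 3 9) = [5, 0, 4, 9, 8, 1, 7, 3, 10, 2, 6]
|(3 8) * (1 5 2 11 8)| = |(1 5 2 11 8 3)| = 6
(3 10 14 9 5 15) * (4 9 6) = (3 10 14 6 4 9 5 15) = [0, 1, 2, 10, 9, 15, 4, 7, 8, 5, 14, 11, 12, 13, 6, 3]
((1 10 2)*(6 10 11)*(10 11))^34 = (11)(1 10 2) = [0, 10, 1, 3, 4, 5, 6, 7, 8, 9, 2, 11]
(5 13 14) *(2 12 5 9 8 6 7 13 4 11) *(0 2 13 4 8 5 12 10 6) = (0 2 10 6 7 4 11 13 14 9 5 8) = [2, 1, 10, 3, 11, 8, 7, 4, 0, 5, 6, 13, 12, 14, 9]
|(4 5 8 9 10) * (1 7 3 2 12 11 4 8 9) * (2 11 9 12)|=|(1 7 3 11 4 5 12 9 10 8)|=10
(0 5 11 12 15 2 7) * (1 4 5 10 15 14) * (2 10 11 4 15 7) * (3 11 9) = [9, 15, 2, 11, 5, 4, 6, 0, 8, 3, 7, 12, 14, 13, 1, 10] = (0 9 3 11 12 14 1 15 10 7)(4 5)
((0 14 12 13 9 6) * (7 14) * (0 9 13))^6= [14, 1, 2, 3, 4, 5, 6, 12, 8, 9, 10, 11, 7, 13, 0]= (0 14)(7 12)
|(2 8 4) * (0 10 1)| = |(0 10 1)(2 8 4)| = 3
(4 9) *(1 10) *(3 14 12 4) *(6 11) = (1 10)(3 14 12 4 9)(6 11) = [0, 10, 2, 14, 9, 5, 11, 7, 8, 3, 1, 6, 4, 13, 12]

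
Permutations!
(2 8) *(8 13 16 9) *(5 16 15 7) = (2 13 15 7 5 16 9 8) = [0, 1, 13, 3, 4, 16, 6, 5, 2, 8, 10, 11, 12, 15, 14, 7, 9]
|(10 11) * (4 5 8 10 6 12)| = 7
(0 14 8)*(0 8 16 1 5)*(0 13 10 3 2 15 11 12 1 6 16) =[14, 5, 15, 2, 4, 13, 16, 7, 8, 9, 3, 12, 1, 10, 0, 11, 6] =(0 14)(1 5 13 10 3 2 15 11 12)(6 16)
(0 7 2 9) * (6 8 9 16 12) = (0 7 2 16 12 6 8 9) = [7, 1, 16, 3, 4, 5, 8, 2, 9, 0, 10, 11, 6, 13, 14, 15, 12]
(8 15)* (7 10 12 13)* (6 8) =(6 8 15)(7 10 12 13) =[0, 1, 2, 3, 4, 5, 8, 10, 15, 9, 12, 11, 13, 7, 14, 6]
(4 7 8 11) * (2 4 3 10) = [0, 1, 4, 10, 7, 5, 6, 8, 11, 9, 2, 3] = (2 4 7 8 11 3 10)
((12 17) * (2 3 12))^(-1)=(2 17 12 3)=[0, 1, 17, 2, 4, 5, 6, 7, 8, 9, 10, 11, 3, 13, 14, 15, 16, 12]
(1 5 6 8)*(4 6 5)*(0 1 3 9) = (0 1 4 6 8 3 9) = [1, 4, 2, 9, 6, 5, 8, 7, 3, 0]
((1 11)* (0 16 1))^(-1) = [11, 16, 2, 3, 4, 5, 6, 7, 8, 9, 10, 1, 12, 13, 14, 15, 0] = (0 11 1 16)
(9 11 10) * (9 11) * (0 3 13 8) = (0 3 13 8)(10 11) = [3, 1, 2, 13, 4, 5, 6, 7, 0, 9, 11, 10, 12, 8]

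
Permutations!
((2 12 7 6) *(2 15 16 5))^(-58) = (2 16 6 12 5 15 7) = [0, 1, 16, 3, 4, 15, 12, 2, 8, 9, 10, 11, 5, 13, 14, 7, 6]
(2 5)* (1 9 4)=[0, 9, 5, 3, 1, 2, 6, 7, 8, 4]=(1 9 4)(2 5)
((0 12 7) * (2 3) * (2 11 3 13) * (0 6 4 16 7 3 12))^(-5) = [0, 1, 13, 11, 6, 5, 7, 16, 8, 9, 10, 12, 3, 2, 14, 15, 4] = (2 13)(3 11 12)(4 6 7 16)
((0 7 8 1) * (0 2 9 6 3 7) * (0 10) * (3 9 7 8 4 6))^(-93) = [10, 4, 6, 2, 3, 5, 8, 9, 7, 1, 0] = (0 10)(1 4 3 2 6 8 7 9)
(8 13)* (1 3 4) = (1 3 4)(8 13) = [0, 3, 2, 4, 1, 5, 6, 7, 13, 9, 10, 11, 12, 8]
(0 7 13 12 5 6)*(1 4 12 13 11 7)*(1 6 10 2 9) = (13)(0 6)(1 4 12 5 10 2 9)(7 11) = [6, 4, 9, 3, 12, 10, 0, 11, 8, 1, 2, 7, 5, 13]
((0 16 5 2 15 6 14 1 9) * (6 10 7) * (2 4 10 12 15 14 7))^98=(0 9 1 14 2 10 4 5 16)=[9, 14, 10, 3, 5, 16, 6, 7, 8, 1, 4, 11, 12, 13, 2, 15, 0]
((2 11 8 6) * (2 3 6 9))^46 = (2 8)(9 11) = [0, 1, 8, 3, 4, 5, 6, 7, 2, 11, 10, 9]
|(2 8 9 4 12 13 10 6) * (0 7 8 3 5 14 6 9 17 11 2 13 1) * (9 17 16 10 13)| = 16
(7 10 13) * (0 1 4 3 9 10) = (0 1 4 3 9 10 13 7) = [1, 4, 2, 9, 3, 5, 6, 0, 8, 10, 13, 11, 12, 7]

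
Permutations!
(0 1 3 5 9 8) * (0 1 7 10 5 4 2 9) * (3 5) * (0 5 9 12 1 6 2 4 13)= [7, 9, 12, 13, 4, 5, 2, 10, 6, 8, 3, 11, 1, 0]= (0 7 10 3 13)(1 9 8 6 2 12)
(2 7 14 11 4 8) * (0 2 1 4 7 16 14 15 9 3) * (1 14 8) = [2, 4, 16, 0, 1, 5, 6, 15, 14, 3, 10, 7, 12, 13, 11, 9, 8] = (0 2 16 8 14 11 7 15 9 3)(1 4)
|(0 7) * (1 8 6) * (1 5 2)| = 10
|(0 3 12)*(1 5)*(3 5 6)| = 6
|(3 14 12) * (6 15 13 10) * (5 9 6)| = |(3 14 12)(5 9 6 15 13 10)| = 6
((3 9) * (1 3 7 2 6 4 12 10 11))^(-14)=(1 4 9 10 2)(3 12 7 11 6)=[0, 4, 1, 12, 9, 5, 3, 11, 8, 10, 2, 6, 7]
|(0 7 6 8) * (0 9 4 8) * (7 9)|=6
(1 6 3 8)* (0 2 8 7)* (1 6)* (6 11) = [2, 1, 8, 7, 4, 5, 3, 0, 11, 9, 10, 6] = (0 2 8 11 6 3 7)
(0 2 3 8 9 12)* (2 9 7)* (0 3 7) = (0 9 12 3 8)(2 7) = [9, 1, 7, 8, 4, 5, 6, 2, 0, 12, 10, 11, 3]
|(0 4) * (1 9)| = 2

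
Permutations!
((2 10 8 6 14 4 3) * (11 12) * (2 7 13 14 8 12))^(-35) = [0, 1, 10, 3, 4, 5, 8, 7, 6, 9, 12, 2, 11, 13, 14] = (14)(2 10 12 11)(6 8)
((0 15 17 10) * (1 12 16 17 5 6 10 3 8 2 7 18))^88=(0 6 15 10 5)(1 7 8 17 12 18 2 3 16)=[6, 7, 3, 16, 4, 0, 15, 8, 17, 9, 5, 11, 18, 13, 14, 10, 1, 12, 2]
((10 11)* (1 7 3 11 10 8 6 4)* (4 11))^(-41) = (1 4 3 7)(6 11 8) = [0, 4, 2, 7, 3, 5, 11, 1, 6, 9, 10, 8]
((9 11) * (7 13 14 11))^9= (7 9 11 14 13)= [0, 1, 2, 3, 4, 5, 6, 9, 8, 11, 10, 14, 12, 7, 13]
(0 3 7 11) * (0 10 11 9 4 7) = [3, 1, 2, 0, 7, 5, 6, 9, 8, 4, 11, 10] = (0 3)(4 7 9)(10 11)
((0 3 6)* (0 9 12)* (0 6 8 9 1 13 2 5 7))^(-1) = (0 7 5 2 13 1 6 12 9 8 3) = [7, 6, 13, 0, 4, 2, 12, 5, 3, 8, 10, 11, 9, 1]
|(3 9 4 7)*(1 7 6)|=|(1 7 3 9 4 6)|=6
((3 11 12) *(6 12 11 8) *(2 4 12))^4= [0, 1, 8, 4, 6, 5, 3, 7, 12, 9, 10, 11, 2]= (2 8 12)(3 4 6)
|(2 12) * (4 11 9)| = |(2 12)(4 11 9)| = 6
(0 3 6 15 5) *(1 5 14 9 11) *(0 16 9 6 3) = [0, 5, 2, 3, 4, 16, 15, 7, 8, 11, 10, 1, 12, 13, 6, 14, 9] = (1 5 16 9 11)(6 15 14)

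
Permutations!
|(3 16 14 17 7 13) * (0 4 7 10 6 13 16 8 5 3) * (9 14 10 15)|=84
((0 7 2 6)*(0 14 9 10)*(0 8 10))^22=(0 14 2)(6 7 9)=[14, 1, 0, 3, 4, 5, 7, 9, 8, 6, 10, 11, 12, 13, 2]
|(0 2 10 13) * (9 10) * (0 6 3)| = |(0 2 9 10 13 6 3)| = 7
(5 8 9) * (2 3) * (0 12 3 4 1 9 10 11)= [12, 9, 4, 2, 1, 8, 6, 7, 10, 5, 11, 0, 3]= (0 12 3 2 4 1 9 5 8 10 11)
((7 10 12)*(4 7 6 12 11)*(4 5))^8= [0, 1, 2, 3, 11, 10, 6, 5, 8, 9, 4, 7, 12]= (12)(4 11 7 5 10)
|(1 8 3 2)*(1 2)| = 3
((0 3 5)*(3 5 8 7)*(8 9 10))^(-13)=(0 5)(3 10 7 9 8)=[5, 1, 2, 10, 4, 0, 6, 9, 3, 8, 7]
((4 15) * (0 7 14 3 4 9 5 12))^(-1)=(0 12 5 9 15 4 3 14 7)=[12, 1, 2, 14, 3, 9, 6, 0, 8, 15, 10, 11, 5, 13, 7, 4]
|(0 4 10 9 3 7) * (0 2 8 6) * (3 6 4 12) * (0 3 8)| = 10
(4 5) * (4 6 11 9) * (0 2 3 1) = [2, 0, 3, 1, 5, 6, 11, 7, 8, 4, 10, 9] = (0 2 3 1)(4 5 6 11 9)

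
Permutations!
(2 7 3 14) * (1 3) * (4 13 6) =(1 3 14 2 7)(4 13 6) =[0, 3, 7, 14, 13, 5, 4, 1, 8, 9, 10, 11, 12, 6, 2]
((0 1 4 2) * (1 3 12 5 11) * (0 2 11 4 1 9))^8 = (0 3 12 5 4 11 9) = [3, 1, 2, 12, 11, 4, 6, 7, 8, 0, 10, 9, 5]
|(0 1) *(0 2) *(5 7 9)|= 3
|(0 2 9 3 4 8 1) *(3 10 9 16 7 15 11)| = |(0 2 16 7 15 11 3 4 8 1)(9 10)| = 10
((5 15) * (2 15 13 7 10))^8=(2 5 7)(10 15 13)=[0, 1, 5, 3, 4, 7, 6, 2, 8, 9, 15, 11, 12, 10, 14, 13]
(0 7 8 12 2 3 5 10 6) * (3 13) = (0 7 8 12 2 13 3 5 10 6) = [7, 1, 13, 5, 4, 10, 0, 8, 12, 9, 6, 11, 2, 3]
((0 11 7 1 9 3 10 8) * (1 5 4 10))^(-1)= [8, 3, 2, 9, 5, 7, 6, 11, 10, 1, 4, 0]= (0 8 10 4 5 7 11)(1 3 9)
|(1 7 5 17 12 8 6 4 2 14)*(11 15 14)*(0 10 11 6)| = 33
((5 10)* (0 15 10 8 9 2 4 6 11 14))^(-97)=(0 10 8 2 6 14 15 5 9 4 11)=[10, 1, 6, 3, 11, 9, 14, 7, 2, 4, 8, 0, 12, 13, 15, 5]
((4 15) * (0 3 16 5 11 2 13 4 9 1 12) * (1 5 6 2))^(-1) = [12, 11, 6, 0, 13, 9, 16, 7, 8, 15, 10, 5, 1, 2, 14, 4, 3] = (0 12 1 11 5 9 15 4 13 2 6 16 3)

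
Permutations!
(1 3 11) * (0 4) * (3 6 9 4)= [3, 6, 2, 11, 0, 5, 9, 7, 8, 4, 10, 1]= (0 3 11 1 6 9 4)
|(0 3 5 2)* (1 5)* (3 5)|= 6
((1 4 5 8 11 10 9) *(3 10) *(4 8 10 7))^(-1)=[0, 9, 2, 11, 7, 4, 6, 3, 1, 10, 5, 8]=(1 9 10 5 4 7 3 11 8)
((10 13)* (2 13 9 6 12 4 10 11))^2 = (2 11 13)(4 9 12 10 6) = [0, 1, 11, 3, 9, 5, 4, 7, 8, 12, 6, 13, 10, 2]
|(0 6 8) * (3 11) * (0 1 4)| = 10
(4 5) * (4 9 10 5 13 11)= (4 13 11)(5 9 10)= [0, 1, 2, 3, 13, 9, 6, 7, 8, 10, 5, 4, 12, 11]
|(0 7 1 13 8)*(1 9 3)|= |(0 7 9 3 1 13 8)|= 7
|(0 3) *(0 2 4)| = |(0 3 2 4)| = 4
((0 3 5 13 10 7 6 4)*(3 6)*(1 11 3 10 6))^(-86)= (0 11 5 6)(1 3 13 4)= [11, 3, 2, 13, 1, 6, 0, 7, 8, 9, 10, 5, 12, 4]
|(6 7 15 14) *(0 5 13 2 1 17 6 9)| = |(0 5 13 2 1 17 6 7 15 14 9)| = 11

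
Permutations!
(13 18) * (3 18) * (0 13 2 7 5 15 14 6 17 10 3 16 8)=[13, 1, 7, 18, 4, 15, 17, 5, 0, 9, 3, 11, 12, 16, 6, 14, 8, 10, 2]=(0 13 16 8)(2 7 5 15 14 6 17 10 3 18)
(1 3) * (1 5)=(1 3 5)=[0, 3, 2, 5, 4, 1]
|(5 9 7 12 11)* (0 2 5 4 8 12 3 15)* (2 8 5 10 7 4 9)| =|(0 8 12 11 9 4 5 2 10 7 3 15)| =12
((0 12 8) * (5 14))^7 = (0 12 8)(5 14) = [12, 1, 2, 3, 4, 14, 6, 7, 0, 9, 10, 11, 8, 13, 5]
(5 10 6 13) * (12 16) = (5 10 6 13)(12 16) = [0, 1, 2, 3, 4, 10, 13, 7, 8, 9, 6, 11, 16, 5, 14, 15, 12]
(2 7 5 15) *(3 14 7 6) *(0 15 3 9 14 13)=[15, 1, 6, 13, 4, 3, 9, 5, 8, 14, 10, 11, 12, 0, 7, 2]=(0 15 2 6 9 14 7 5 3 13)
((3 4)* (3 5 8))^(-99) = (3 4 5 8) = [0, 1, 2, 4, 5, 8, 6, 7, 3]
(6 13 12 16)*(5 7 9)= (5 7 9)(6 13 12 16)= [0, 1, 2, 3, 4, 7, 13, 9, 8, 5, 10, 11, 16, 12, 14, 15, 6]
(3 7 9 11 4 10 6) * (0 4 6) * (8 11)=(0 4 10)(3 7 9 8 11 6)=[4, 1, 2, 7, 10, 5, 3, 9, 11, 8, 0, 6]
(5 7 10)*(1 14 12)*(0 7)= [7, 14, 2, 3, 4, 0, 6, 10, 8, 9, 5, 11, 1, 13, 12]= (0 7 10 5)(1 14 12)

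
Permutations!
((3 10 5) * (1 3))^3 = (1 5 10 3) = [0, 5, 2, 1, 4, 10, 6, 7, 8, 9, 3]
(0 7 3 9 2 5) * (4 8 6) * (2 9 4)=[7, 1, 5, 4, 8, 0, 2, 3, 6, 9]=(9)(0 7 3 4 8 6 2 5)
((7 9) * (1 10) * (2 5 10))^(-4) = (10) = [0, 1, 2, 3, 4, 5, 6, 7, 8, 9, 10]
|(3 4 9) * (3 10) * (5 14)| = 4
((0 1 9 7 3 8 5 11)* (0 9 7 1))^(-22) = [0, 9, 2, 7, 4, 8, 6, 1, 3, 11, 10, 5] = (1 9 11 5 8 3 7)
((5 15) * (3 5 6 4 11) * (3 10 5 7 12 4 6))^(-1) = [0, 1, 2, 15, 12, 10, 6, 3, 8, 9, 11, 4, 7, 13, 14, 5] = (3 15 5 10 11 4 12 7)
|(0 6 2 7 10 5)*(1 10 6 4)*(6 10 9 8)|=|(0 4 1 9 8 6 2 7 10 5)|=10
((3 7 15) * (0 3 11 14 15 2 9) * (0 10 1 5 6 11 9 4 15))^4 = (0 4 1 14 2 10 11 7 9 6 3 15 5) = [4, 14, 10, 15, 1, 0, 3, 9, 8, 6, 11, 7, 12, 13, 2, 5]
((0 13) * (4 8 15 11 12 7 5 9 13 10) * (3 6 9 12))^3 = (0 8 3 13 4 11 9 10 15 6) = [8, 1, 2, 13, 11, 5, 0, 7, 3, 10, 15, 9, 12, 4, 14, 6]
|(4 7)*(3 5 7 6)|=|(3 5 7 4 6)|=5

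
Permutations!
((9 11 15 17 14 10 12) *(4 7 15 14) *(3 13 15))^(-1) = (3 7 4 17 15 13)(9 12 10 14 11) = [0, 1, 2, 7, 17, 5, 6, 4, 8, 12, 14, 9, 10, 3, 11, 13, 16, 15]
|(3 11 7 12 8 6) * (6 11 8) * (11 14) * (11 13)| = 8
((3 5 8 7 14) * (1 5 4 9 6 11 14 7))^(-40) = (1 8 5)(3 9 11)(4 6 14) = [0, 8, 2, 9, 6, 1, 14, 7, 5, 11, 10, 3, 12, 13, 4]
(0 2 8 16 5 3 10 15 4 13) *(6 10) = (0 2 8 16 5 3 6 10 15 4 13) = [2, 1, 8, 6, 13, 3, 10, 7, 16, 9, 15, 11, 12, 0, 14, 4, 5]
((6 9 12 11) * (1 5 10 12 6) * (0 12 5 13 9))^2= (0 11 13 6 12 1 9)= [11, 9, 2, 3, 4, 5, 12, 7, 8, 0, 10, 13, 1, 6]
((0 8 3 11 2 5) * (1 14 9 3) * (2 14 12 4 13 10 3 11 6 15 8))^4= (0 2 5)(1 10 8 13 15 4 6 12 3)(9 11 14)= [2, 10, 5, 1, 6, 0, 12, 7, 13, 11, 8, 14, 3, 15, 9, 4]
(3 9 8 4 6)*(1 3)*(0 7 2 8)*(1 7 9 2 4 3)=(0 9)(2 8 3)(4 6 7)=[9, 1, 8, 2, 6, 5, 7, 4, 3, 0]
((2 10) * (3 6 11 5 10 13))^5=[0, 1, 5, 2, 4, 6, 13, 7, 8, 9, 11, 3, 12, 10]=(2 5 6 13 10 11 3)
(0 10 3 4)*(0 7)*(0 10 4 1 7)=(0 4)(1 7 10 3)=[4, 7, 2, 1, 0, 5, 6, 10, 8, 9, 3]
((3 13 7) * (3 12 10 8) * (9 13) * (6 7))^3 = (3 6 10 9 7 8 13 12) = [0, 1, 2, 6, 4, 5, 10, 8, 13, 7, 9, 11, 3, 12]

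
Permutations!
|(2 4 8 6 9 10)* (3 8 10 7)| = |(2 4 10)(3 8 6 9 7)| = 15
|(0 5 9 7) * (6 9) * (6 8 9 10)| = 10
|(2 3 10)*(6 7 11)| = 3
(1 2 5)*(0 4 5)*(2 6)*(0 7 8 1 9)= [4, 6, 7, 3, 5, 9, 2, 8, 1, 0]= (0 4 5 9)(1 6 2 7 8)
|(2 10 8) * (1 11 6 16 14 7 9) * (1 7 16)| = |(1 11 6)(2 10 8)(7 9)(14 16)| = 6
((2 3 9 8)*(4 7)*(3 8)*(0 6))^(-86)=(9)=[0, 1, 2, 3, 4, 5, 6, 7, 8, 9]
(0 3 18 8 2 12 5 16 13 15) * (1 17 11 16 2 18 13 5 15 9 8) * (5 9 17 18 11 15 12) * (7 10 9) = [3, 18, 5, 13, 4, 2, 6, 10, 11, 8, 9, 16, 12, 17, 14, 0, 7, 15, 1] = (0 3 13 17 15)(1 18)(2 5)(7 10 9 8 11 16)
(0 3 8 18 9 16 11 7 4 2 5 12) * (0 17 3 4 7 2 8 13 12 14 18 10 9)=[4, 1, 5, 13, 8, 14, 6, 7, 10, 16, 9, 2, 17, 12, 18, 15, 11, 3, 0]=(0 4 8 10 9 16 11 2 5 14 18)(3 13 12 17)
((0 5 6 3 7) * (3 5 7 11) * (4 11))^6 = (11) = [0, 1, 2, 3, 4, 5, 6, 7, 8, 9, 10, 11]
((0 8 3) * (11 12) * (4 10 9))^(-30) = (12) = [0, 1, 2, 3, 4, 5, 6, 7, 8, 9, 10, 11, 12]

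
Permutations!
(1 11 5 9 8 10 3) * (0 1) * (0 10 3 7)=[1, 11, 2, 10, 4, 9, 6, 0, 3, 8, 7, 5]=(0 1 11 5 9 8 3 10 7)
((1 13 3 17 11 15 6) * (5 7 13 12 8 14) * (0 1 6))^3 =(0 8 7 17)(1 14 13 11)(3 15 12 5) =[8, 14, 2, 15, 4, 3, 6, 17, 7, 9, 10, 1, 5, 11, 13, 12, 16, 0]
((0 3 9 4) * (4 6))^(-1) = [4, 1, 2, 0, 6, 5, 9, 7, 8, 3] = (0 4 6 9 3)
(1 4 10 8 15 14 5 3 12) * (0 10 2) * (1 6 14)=[10, 4, 0, 12, 2, 3, 14, 7, 15, 9, 8, 11, 6, 13, 5, 1]=(0 10 8 15 1 4 2)(3 12 6 14 5)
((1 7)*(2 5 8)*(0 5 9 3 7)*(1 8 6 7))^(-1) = [1, 3, 8, 9, 4, 0, 5, 6, 7, 2] = (0 1 3 9 2 8 7 6 5)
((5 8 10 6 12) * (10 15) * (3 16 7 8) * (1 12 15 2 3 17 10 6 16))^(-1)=[0, 3, 8, 2, 4, 12, 15, 16, 7, 9, 17, 11, 1, 13, 14, 6, 10, 5]=(1 3 2 8 7 16 10 17 5 12)(6 15)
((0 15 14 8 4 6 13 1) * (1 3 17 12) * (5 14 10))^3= (0 5 4 3 1 10 8 13 12 15 14 6 17)= [5, 10, 2, 1, 3, 4, 17, 7, 13, 9, 8, 11, 15, 12, 6, 14, 16, 0]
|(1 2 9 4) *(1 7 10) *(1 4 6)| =|(1 2 9 6)(4 7 10)| =12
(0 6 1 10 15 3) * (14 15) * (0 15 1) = (0 6)(1 10 14)(3 15) = [6, 10, 2, 15, 4, 5, 0, 7, 8, 9, 14, 11, 12, 13, 1, 3]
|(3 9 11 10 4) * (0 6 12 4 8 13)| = 10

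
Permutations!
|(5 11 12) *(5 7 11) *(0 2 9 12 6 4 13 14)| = 10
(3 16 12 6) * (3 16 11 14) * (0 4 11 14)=(0 4 11)(3 14)(6 16 12)=[4, 1, 2, 14, 11, 5, 16, 7, 8, 9, 10, 0, 6, 13, 3, 15, 12]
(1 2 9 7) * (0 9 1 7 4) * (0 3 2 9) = (1 9 4 3 2) = [0, 9, 1, 2, 3, 5, 6, 7, 8, 4]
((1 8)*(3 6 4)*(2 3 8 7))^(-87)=(1 6 7 4 2 8 3)=[0, 6, 8, 1, 2, 5, 7, 4, 3]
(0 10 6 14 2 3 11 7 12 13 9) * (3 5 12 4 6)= (0 10 3 11 7 4 6 14 2 5 12 13 9)= [10, 1, 5, 11, 6, 12, 14, 4, 8, 0, 3, 7, 13, 9, 2]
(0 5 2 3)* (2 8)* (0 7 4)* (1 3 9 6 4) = (0 5 8 2 9 6 4)(1 3 7) = [5, 3, 9, 7, 0, 8, 4, 1, 2, 6]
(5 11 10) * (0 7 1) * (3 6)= (0 7 1)(3 6)(5 11 10)= [7, 0, 2, 6, 4, 11, 3, 1, 8, 9, 5, 10]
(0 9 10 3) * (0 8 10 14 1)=(0 9 14 1)(3 8 10)=[9, 0, 2, 8, 4, 5, 6, 7, 10, 14, 3, 11, 12, 13, 1]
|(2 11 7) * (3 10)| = |(2 11 7)(3 10)| = 6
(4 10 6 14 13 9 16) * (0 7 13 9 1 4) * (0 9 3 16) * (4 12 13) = (0 7 4 10 6 14 3 16 9)(1 12 13) = [7, 12, 2, 16, 10, 5, 14, 4, 8, 0, 6, 11, 13, 1, 3, 15, 9]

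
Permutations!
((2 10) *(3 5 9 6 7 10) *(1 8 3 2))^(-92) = (1 9)(3 7)(5 10)(6 8) = [0, 9, 2, 7, 4, 10, 8, 3, 6, 1, 5]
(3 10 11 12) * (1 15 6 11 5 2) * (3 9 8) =(1 15 6 11 12 9 8 3 10 5 2) =[0, 15, 1, 10, 4, 2, 11, 7, 3, 8, 5, 12, 9, 13, 14, 6]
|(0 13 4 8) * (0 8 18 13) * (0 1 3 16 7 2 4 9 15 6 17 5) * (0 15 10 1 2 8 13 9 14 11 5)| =18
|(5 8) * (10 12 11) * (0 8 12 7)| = 7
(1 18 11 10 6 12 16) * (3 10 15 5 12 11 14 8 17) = [0, 18, 2, 10, 4, 12, 11, 7, 17, 9, 6, 15, 16, 13, 8, 5, 1, 3, 14] = (1 18 14 8 17 3 10 6 11 15 5 12 16)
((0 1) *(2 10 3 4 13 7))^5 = (0 1)(2 7 13 4 3 10) = [1, 0, 7, 10, 3, 5, 6, 13, 8, 9, 2, 11, 12, 4]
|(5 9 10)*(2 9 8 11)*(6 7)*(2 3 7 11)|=|(2 9 10 5 8)(3 7 6 11)|=20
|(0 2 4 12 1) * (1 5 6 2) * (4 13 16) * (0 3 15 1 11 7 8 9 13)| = |(0 11 7 8 9 13 16 4 12 5 6 2)(1 3 15)| = 12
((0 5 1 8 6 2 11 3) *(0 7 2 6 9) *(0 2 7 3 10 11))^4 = (11)(0 9 1)(2 8 5) = [9, 0, 8, 3, 4, 2, 6, 7, 5, 1, 10, 11]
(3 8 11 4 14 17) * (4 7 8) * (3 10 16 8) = (3 4 14 17 10 16 8 11 7) = [0, 1, 2, 4, 14, 5, 6, 3, 11, 9, 16, 7, 12, 13, 17, 15, 8, 10]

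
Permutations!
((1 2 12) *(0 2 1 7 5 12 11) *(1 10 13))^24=[0, 1, 2, 3, 4, 5, 6, 7, 8, 9, 10, 11, 12, 13]=(13)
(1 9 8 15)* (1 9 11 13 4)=(1 11 13 4)(8 15 9)=[0, 11, 2, 3, 1, 5, 6, 7, 15, 8, 10, 13, 12, 4, 14, 9]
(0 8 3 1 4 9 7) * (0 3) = (0 8)(1 4 9 7 3) = [8, 4, 2, 1, 9, 5, 6, 3, 0, 7]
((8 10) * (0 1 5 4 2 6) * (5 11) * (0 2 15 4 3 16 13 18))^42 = [11, 5, 2, 13, 4, 16, 6, 7, 8, 9, 10, 3, 12, 0, 14, 15, 18, 17, 1] = (0 11 3 13)(1 5 16 18)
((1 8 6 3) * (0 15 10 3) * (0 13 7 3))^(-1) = (0 10 15)(1 3 7 13 6 8) = [10, 3, 2, 7, 4, 5, 8, 13, 1, 9, 15, 11, 12, 6, 14, 0]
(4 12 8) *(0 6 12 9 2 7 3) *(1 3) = (0 6 12 8 4 9 2 7 1 3) = [6, 3, 7, 0, 9, 5, 12, 1, 4, 2, 10, 11, 8]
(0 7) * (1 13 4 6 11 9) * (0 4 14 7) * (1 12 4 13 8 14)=(1 8 14 7 13)(4 6 11 9 12)=[0, 8, 2, 3, 6, 5, 11, 13, 14, 12, 10, 9, 4, 1, 7]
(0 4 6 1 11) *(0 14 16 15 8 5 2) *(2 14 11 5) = (0 4 6 1 5 14 16 15 8 2) = [4, 5, 0, 3, 6, 14, 1, 7, 2, 9, 10, 11, 12, 13, 16, 8, 15]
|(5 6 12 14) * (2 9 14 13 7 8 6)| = 20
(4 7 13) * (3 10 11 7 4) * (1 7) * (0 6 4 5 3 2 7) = (0 6 4 5 3 10 11 1)(2 7 13) = [6, 0, 7, 10, 5, 3, 4, 13, 8, 9, 11, 1, 12, 2]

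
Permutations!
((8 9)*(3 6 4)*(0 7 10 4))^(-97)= (0 6 3 4 10 7)(8 9)= [6, 1, 2, 4, 10, 5, 3, 0, 9, 8, 7]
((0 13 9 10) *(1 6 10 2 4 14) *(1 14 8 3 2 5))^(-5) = (14)(0 9 1 10 13 5 6)(2 3 8 4) = [9, 10, 3, 8, 2, 6, 0, 7, 4, 1, 13, 11, 12, 5, 14]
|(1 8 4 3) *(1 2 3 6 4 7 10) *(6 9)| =|(1 8 7 10)(2 3)(4 9 6)| =12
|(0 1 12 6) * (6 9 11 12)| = |(0 1 6)(9 11 12)| = 3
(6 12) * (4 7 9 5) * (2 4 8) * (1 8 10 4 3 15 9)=(1 8 2 3 15 9 5 10 4 7)(6 12)=[0, 8, 3, 15, 7, 10, 12, 1, 2, 5, 4, 11, 6, 13, 14, 9]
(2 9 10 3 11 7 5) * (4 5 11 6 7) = (2 9 10 3 6 7 11 4 5) = [0, 1, 9, 6, 5, 2, 7, 11, 8, 10, 3, 4]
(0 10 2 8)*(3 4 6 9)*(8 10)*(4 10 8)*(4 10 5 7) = (0 10 2 8)(3 5 7 4 6 9) = [10, 1, 8, 5, 6, 7, 9, 4, 0, 3, 2]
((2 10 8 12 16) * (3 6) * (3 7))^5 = (16)(3 7 6) = [0, 1, 2, 7, 4, 5, 3, 6, 8, 9, 10, 11, 12, 13, 14, 15, 16]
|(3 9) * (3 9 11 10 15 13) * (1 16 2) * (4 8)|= |(1 16 2)(3 11 10 15 13)(4 8)|= 30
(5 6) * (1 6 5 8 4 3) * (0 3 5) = (0 3 1 6 8 4 5) = [3, 6, 2, 1, 5, 0, 8, 7, 4]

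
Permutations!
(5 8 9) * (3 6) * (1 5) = [0, 5, 2, 6, 4, 8, 3, 7, 9, 1] = (1 5 8 9)(3 6)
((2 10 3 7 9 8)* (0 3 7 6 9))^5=(0 2 6 7 8 3 10 9)=[2, 1, 6, 10, 4, 5, 7, 8, 3, 0, 9]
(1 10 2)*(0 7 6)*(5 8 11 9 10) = (0 7 6)(1 5 8 11 9 10 2) = [7, 5, 1, 3, 4, 8, 0, 6, 11, 10, 2, 9]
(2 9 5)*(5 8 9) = (2 5)(8 9) = [0, 1, 5, 3, 4, 2, 6, 7, 9, 8]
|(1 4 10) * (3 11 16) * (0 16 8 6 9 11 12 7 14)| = |(0 16 3 12 7 14)(1 4 10)(6 9 11 8)| = 12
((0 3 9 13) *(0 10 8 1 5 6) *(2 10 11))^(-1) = (0 6 5 1 8 10 2 11 13 9 3) = [6, 8, 11, 0, 4, 1, 5, 7, 10, 3, 2, 13, 12, 9]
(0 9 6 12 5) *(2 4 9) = (0 2 4 9 6 12 5) = [2, 1, 4, 3, 9, 0, 12, 7, 8, 6, 10, 11, 5]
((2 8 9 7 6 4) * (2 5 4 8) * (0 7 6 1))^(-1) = (0 1 7)(4 5)(6 9 8) = [1, 7, 2, 3, 5, 4, 9, 0, 6, 8]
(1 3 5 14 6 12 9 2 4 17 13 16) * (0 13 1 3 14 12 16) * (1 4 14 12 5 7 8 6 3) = (0 13)(1 12 9 2 14 3 7 8 6 16)(4 17) = [13, 12, 14, 7, 17, 5, 16, 8, 6, 2, 10, 11, 9, 0, 3, 15, 1, 4]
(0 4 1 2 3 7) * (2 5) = [4, 5, 3, 7, 1, 2, 6, 0] = (0 4 1 5 2 3 7)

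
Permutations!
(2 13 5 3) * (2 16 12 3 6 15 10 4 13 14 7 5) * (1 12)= (1 12 3 16)(2 14 7 5 6 15 10 4 13)= [0, 12, 14, 16, 13, 6, 15, 5, 8, 9, 4, 11, 3, 2, 7, 10, 1]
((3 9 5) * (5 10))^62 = [0, 1, 2, 10, 4, 9, 6, 7, 8, 5, 3] = (3 10)(5 9)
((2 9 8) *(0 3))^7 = (0 3)(2 9 8) = [3, 1, 9, 0, 4, 5, 6, 7, 2, 8]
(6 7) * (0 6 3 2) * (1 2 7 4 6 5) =(0 5 1 2)(3 7)(4 6) =[5, 2, 0, 7, 6, 1, 4, 3]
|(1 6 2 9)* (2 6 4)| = 4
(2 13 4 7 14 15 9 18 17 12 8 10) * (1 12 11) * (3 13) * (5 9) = (1 12 8 10 2 3 13 4 7 14 15 5 9 18 17 11) = [0, 12, 3, 13, 7, 9, 6, 14, 10, 18, 2, 1, 8, 4, 15, 5, 16, 11, 17]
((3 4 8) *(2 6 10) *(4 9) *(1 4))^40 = (2 6 10) = [0, 1, 6, 3, 4, 5, 10, 7, 8, 9, 2]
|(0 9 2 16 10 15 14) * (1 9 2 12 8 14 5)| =|(0 2 16 10 15 5 1 9 12 8 14)| =11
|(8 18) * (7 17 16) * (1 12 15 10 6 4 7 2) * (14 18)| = |(1 12 15 10 6 4 7 17 16 2)(8 14 18)| = 30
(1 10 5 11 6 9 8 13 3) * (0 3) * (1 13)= (0 3 13)(1 10 5 11 6 9 8)= [3, 10, 2, 13, 4, 11, 9, 7, 1, 8, 5, 6, 12, 0]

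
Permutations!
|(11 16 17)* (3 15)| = 6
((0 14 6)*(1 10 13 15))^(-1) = (0 6 14)(1 15 13 10) = [6, 15, 2, 3, 4, 5, 14, 7, 8, 9, 1, 11, 12, 10, 0, 13]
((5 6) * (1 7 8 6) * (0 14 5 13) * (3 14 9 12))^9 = (0 6 7 5 3 9 13 8 1 14 12) = [6, 14, 2, 9, 4, 3, 7, 5, 1, 13, 10, 11, 0, 8, 12]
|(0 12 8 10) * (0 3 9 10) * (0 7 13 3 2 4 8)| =|(0 12)(2 4 8 7 13 3 9 10)| =8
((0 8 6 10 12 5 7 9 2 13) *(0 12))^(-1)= (0 10 6 8)(2 9 7 5 12 13)= [10, 1, 9, 3, 4, 12, 8, 5, 0, 7, 6, 11, 13, 2]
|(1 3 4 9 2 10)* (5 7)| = 6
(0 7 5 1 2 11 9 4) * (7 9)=[9, 2, 11, 3, 0, 1, 6, 5, 8, 4, 10, 7]=(0 9 4)(1 2 11 7 5)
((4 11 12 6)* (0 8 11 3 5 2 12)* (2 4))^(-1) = (0 11 8)(2 6 12)(3 4 5) = [11, 1, 6, 4, 5, 3, 12, 7, 0, 9, 10, 8, 2]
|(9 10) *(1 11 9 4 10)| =6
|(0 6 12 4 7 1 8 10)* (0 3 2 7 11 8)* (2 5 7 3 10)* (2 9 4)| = 8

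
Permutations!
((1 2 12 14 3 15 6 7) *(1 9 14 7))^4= (1 9 6 7 15 12 3 2 14)= [0, 9, 14, 2, 4, 5, 7, 15, 8, 6, 10, 11, 3, 13, 1, 12]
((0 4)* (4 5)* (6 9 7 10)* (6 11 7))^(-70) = [4, 1, 2, 3, 5, 0, 6, 11, 8, 9, 7, 10] = (0 4 5)(7 11 10)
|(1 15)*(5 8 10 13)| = |(1 15)(5 8 10 13)| = 4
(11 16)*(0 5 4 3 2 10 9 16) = (0 5 4 3 2 10 9 16 11) = [5, 1, 10, 2, 3, 4, 6, 7, 8, 16, 9, 0, 12, 13, 14, 15, 11]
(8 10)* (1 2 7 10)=[0, 2, 7, 3, 4, 5, 6, 10, 1, 9, 8]=(1 2 7 10 8)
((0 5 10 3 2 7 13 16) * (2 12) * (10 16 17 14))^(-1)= (0 16 5)(2 12 3 10 14 17 13 7)= [16, 1, 12, 10, 4, 0, 6, 2, 8, 9, 14, 11, 3, 7, 17, 15, 5, 13]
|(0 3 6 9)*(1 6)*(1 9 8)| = 3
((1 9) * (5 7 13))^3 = (13)(1 9) = [0, 9, 2, 3, 4, 5, 6, 7, 8, 1, 10, 11, 12, 13]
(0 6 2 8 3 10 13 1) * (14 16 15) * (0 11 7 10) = (0 6 2 8 3)(1 11 7 10 13)(14 16 15) = [6, 11, 8, 0, 4, 5, 2, 10, 3, 9, 13, 7, 12, 1, 16, 14, 15]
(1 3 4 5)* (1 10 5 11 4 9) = (1 3 9)(4 11)(5 10) = [0, 3, 2, 9, 11, 10, 6, 7, 8, 1, 5, 4]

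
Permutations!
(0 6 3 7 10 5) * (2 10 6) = (0 2 10 5)(3 7 6) = [2, 1, 10, 7, 4, 0, 3, 6, 8, 9, 5]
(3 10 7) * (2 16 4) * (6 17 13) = (2 16 4)(3 10 7)(6 17 13) = [0, 1, 16, 10, 2, 5, 17, 3, 8, 9, 7, 11, 12, 6, 14, 15, 4, 13]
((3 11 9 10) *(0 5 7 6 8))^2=(0 7 8 5 6)(3 9)(10 11)=[7, 1, 2, 9, 4, 6, 0, 8, 5, 3, 11, 10]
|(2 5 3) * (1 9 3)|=|(1 9 3 2 5)|=5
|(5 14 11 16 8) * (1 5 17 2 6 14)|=14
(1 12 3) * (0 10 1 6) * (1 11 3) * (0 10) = (1 12)(3 6 10 11) = [0, 12, 2, 6, 4, 5, 10, 7, 8, 9, 11, 3, 1]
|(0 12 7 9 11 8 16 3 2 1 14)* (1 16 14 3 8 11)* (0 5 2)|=30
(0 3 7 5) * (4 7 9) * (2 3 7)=(0 7 5)(2 3 9 4)=[7, 1, 3, 9, 2, 0, 6, 5, 8, 4]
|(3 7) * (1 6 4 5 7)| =|(1 6 4 5 7 3)| =6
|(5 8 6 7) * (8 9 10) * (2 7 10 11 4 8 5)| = 14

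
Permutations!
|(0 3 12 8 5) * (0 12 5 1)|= 6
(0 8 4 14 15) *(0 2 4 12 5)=(0 8 12 5)(2 4 14 15)=[8, 1, 4, 3, 14, 0, 6, 7, 12, 9, 10, 11, 5, 13, 15, 2]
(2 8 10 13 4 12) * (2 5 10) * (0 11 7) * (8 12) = [11, 1, 12, 3, 8, 10, 6, 0, 2, 9, 13, 7, 5, 4] = (0 11 7)(2 12 5 10 13 4 8)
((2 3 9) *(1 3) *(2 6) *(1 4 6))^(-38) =(1 3 9)(2 4 6) =[0, 3, 4, 9, 6, 5, 2, 7, 8, 1]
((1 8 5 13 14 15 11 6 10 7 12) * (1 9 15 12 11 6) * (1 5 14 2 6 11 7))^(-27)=(1 2 11 12)(5 9 8 6)(10 13 15 14)=[0, 2, 11, 3, 4, 9, 5, 7, 6, 8, 13, 12, 1, 15, 10, 14]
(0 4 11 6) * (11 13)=(0 4 13 11 6)=[4, 1, 2, 3, 13, 5, 0, 7, 8, 9, 10, 6, 12, 11]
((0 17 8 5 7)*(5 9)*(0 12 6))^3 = (0 9 12 17 5 6 8 7) = [9, 1, 2, 3, 4, 6, 8, 0, 7, 12, 10, 11, 17, 13, 14, 15, 16, 5]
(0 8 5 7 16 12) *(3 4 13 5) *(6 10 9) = (0 8 3 4 13 5 7 16 12)(6 10 9) = [8, 1, 2, 4, 13, 7, 10, 16, 3, 6, 9, 11, 0, 5, 14, 15, 12]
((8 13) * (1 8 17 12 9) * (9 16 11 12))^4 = (1 9 17 13 8)(11 12 16) = [0, 9, 2, 3, 4, 5, 6, 7, 1, 17, 10, 12, 16, 8, 14, 15, 11, 13]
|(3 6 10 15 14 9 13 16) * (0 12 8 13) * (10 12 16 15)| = 10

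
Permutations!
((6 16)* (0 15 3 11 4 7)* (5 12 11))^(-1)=(0 7 4 11 12 5 3 15)(6 16)=[7, 1, 2, 15, 11, 3, 16, 4, 8, 9, 10, 12, 5, 13, 14, 0, 6]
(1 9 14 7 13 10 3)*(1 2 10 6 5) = (1 9 14 7 13 6 5)(2 10 3) = [0, 9, 10, 2, 4, 1, 5, 13, 8, 14, 3, 11, 12, 6, 7]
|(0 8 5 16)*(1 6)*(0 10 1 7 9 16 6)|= 9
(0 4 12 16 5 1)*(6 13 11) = (0 4 12 16 5 1)(6 13 11) = [4, 0, 2, 3, 12, 1, 13, 7, 8, 9, 10, 6, 16, 11, 14, 15, 5]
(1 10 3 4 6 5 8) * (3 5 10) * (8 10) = (1 3 4 6 8)(5 10) = [0, 3, 2, 4, 6, 10, 8, 7, 1, 9, 5]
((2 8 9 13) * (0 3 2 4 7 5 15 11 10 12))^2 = (0 2 9 4 5 11 12 3 8 13 7 15 10) = [2, 1, 9, 8, 5, 11, 6, 15, 13, 4, 0, 12, 3, 7, 14, 10]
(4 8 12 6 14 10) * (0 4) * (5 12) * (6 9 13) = (0 4 8 5 12 9 13 6 14 10) = [4, 1, 2, 3, 8, 12, 14, 7, 5, 13, 0, 11, 9, 6, 10]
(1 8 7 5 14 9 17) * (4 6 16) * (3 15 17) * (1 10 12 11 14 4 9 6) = (1 8 7 5 4)(3 15 17 10 12 11 14 6 16 9) = [0, 8, 2, 15, 1, 4, 16, 5, 7, 3, 12, 14, 11, 13, 6, 17, 9, 10]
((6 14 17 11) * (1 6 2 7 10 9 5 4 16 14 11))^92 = (1 4 7)(2 17 5)(6 16 10)(9 11 14) = [0, 4, 17, 3, 7, 2, 16, 1, 8, 11, 6, 14, 12, 13, 9, 15, 10, 5]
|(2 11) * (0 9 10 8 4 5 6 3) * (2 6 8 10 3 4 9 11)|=8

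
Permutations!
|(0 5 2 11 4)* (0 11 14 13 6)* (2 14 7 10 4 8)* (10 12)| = 35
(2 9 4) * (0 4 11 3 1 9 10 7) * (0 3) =(0 4 2 10 7 3 1 9 11) =[4, 9, 10, 1, 2, 5, 6, 3, 8, 11, 7, 0]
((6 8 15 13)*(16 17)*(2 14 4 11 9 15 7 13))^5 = (2 15 9 11 4 14)(6 8 7 13)(16 17) = [0, 1, 15, 3, 14, 5, 8, 13, 7, 11, 10, 4, 12, 6, 2, 9, 17, 16]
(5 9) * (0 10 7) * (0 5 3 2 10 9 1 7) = (0 9 3 2 10)(1 7 5) = [9, 7, 10, 2, 4, 1, 6, 5, 8, 3, 0]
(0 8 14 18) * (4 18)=(0 8 14 4 18)=[8, 1, 2, 3, 18, 5, 6, 7, 14, 9, 10, 11, 12, 13, 4, 15, 16, 17, 0]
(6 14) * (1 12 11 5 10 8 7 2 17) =[0, 12, 17, 3, 4, 10, 14, 2, 7, 9, 8, 5, 11, 13, 6, 15, 16, 1] =(1 12 11 5 10 8 7 2 17)(6 14)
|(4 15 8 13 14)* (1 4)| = 6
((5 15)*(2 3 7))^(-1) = [0, 1, 7, 2, 4, 15, 6, 3, 8, 9, 10, 11, 12, 13, 14, 5] = (2 7 3)(5 15)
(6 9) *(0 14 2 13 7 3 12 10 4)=(0 14 2 13 7 3 12 10 4)(6 9)=[14, 1, 13, 12, 0, 5, 9, 3, 8, 6, 4, 11, 10, 7, 2]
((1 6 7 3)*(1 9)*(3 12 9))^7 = (1 7 9 6 12) = [0, 7, 2, 3, 4, 5, 12, 9, 8, 6, 10, 11, 1]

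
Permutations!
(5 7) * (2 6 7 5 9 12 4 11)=[0, 1, 6, 3, 11, 5, 7, 9, 8, 12, 10, 2, 4]=(2 6 7 9 12 4 11)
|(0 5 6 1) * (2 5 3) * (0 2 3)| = |(1 2 5 6)| = 4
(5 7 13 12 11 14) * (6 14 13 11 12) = (5 7 11 13 6 14) = [0, 1, 2, 3, 4, 7, 14, 11, 8, 9, 10, 13, 12, 6, 5]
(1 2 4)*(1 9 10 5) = (1 2 4 9 10 5) = [0, 2, 4, 3, 9, 1, 6, 7, 8, 10, 5]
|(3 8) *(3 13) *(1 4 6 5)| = 12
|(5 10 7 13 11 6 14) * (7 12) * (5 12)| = |(5 10)(6 14 12 7 13 11)| = 6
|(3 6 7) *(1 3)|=4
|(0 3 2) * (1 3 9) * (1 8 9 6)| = 10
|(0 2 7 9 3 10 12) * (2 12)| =10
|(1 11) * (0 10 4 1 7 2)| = 7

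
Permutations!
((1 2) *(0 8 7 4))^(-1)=(0 4 7 8)(1 2)=[4, 2, 1, 3, 7, 5, 6, 8, 0]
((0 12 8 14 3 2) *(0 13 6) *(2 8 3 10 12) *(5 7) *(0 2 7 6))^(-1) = (0 13 2 6 5 7)(3 12 10 14 8) = [13, 1, 6, 12, 4, 7, 5, 0, 3, 9, 14, 11, 10, 2, 8]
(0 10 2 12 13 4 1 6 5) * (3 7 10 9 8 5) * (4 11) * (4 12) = (0 9 8 5)(1 6 3 7 10 2 4)(11 12 13) = [9, 6, 4, 7, 1, 0, 3, 10, 5, 8, 2, 12, 13, 11]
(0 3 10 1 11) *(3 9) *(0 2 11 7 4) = (0 9 3 10 1 7 4)(2 11) = [9, 7, 11, 10, 0, 5, 6, 4, 8, 3, 1, 2]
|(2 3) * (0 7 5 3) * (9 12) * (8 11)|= 10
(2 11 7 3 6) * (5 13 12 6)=(2 11 7 3 5 13 12 6)=[0, 1, 11, 5, 4, 13, 2, 3, 8, 9, 10, 7, 6, 12]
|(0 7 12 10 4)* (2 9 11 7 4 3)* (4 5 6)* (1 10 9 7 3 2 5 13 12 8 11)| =|(0 13 12 9 1 10 2 7 8 11 3 5 6 4)| =14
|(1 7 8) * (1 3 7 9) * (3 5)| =4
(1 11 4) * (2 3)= (1 11 4)(2 3)= [0, 11, 3, 2, 1, 5, 6, 7, 8, 9, 10, 4]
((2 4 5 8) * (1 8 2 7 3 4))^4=(1 4 8 5 7 2 3)=[0, 4, 3, 1, 8, 7, 6, 2, 5]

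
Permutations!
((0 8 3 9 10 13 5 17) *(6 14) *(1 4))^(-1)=[17, 4, 2, 8, 1, 13, 14, 7, 0, 3, 9, 11, 12, 10, 6, 15, 16, 5]=(0 17 5 13 10 9 3 8)(1 4)(6 14)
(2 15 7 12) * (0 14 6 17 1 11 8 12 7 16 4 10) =(0 14 6 17 1 11 8 12 2 15 16 4 10) =[14, 11, 15, 3, 10, 5, 17, 7, 12, 9, 0, 8, 2, 13, 6, 16, 4, 1]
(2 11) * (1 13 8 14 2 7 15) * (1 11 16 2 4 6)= (1 13 8 14 4 6)(2 16)(7 15 11)= [0, 13, 16, 3, 6, 5, 1, 15, 14, 9, 10, 7, 12, 8, 4, 11, 2]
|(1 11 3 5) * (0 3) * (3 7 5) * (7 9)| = 6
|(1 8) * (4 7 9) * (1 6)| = |(1 8 6)(4 7 9)| = 3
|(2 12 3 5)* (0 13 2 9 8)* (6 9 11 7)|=|(0 13 2 12 3 5 11 7 6 9 8)|=11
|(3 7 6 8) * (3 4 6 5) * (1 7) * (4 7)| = 7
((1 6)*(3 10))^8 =[0, 1, 2, 3, 4, 5, 6, 7, 8, 9, 10] =(10)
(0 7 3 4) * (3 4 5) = (0 7 4)(3 5) = [7, 1, 2, 5, 0, 3, 6, 4]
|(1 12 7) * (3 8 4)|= |(1 12 7)(3 8 4)|= 3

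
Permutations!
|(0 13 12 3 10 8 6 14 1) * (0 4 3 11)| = |(0 13 12 11)(1 4 3 10 8 6 14)| = 28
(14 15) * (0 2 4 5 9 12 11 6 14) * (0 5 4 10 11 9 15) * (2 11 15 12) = [11, 1, 10, 3, 4, 12, 14, 7, 8, 2, 15, 6, 9, 13, 0, 5] = (0 11 6 14)(2 10 15 5 12 9)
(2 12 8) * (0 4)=(0 4)(2 12 8)=[4, 1, 12, 3, 0, 5, 6, 7, 2, 9, 10, 11, 8]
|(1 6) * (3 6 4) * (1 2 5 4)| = 5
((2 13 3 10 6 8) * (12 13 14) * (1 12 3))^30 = [0, 1, 2, 3, 4, 5, 6, 7, 8, 9, 10, 11, 12, 13, 14] = (14)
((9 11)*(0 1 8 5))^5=(0 1 8 5)(9 11)=[1, 8, 2, 3, 4, 0, 6, 7, 5, 11, 10, 9]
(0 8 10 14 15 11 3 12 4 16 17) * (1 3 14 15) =[8, 3, 2, 12, 16, 5, 6, 7, 10, 9, 15, 14, 4, 13, 1, 11, 17, 0] =(0 8 10 15 11 14 1 3 12 4 16 17)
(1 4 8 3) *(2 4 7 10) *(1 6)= (1 7 10 2 4 8 3 6)= [0, 7, 4, 6, 8, 5, 1, 10, 3, 9, 2]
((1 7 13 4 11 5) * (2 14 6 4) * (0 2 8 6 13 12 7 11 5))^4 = (0 8 1 14 4)(2 6 11 13 5) = [8, 14, 6, 3, 0, 2, 11, 7, 1, 9, 10, 13, 12, 5, 4]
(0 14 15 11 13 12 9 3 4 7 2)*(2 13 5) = (0 14 15 11 5 2)(3 4 7 13 12 9) = [14, 1, 0, 4, 7, 2, 6, 13, 8, 3, 10, 5, 9, 12, 15, 11]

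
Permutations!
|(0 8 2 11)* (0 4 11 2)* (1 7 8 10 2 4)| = |(0 10 2 4 11 1 7 8)| = 8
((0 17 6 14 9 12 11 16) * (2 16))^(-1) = (0 16 2 11 12 9 14 6 17) = [16, 1, 11, 3, 4, 5, 17, 7, 8, 14, 10, 12, 9, 13, 6, 15, 2, 0]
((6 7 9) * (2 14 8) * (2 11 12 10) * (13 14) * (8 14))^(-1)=(14)(2 10 12 11 8 13)(6 9 7)=[0, 1, 10, 3, 4, 5, 9, 6, 13, 7, 12, 8, 11, 2, 14]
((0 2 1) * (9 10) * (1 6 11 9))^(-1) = (0 1 10 9 11 6 2) = [1, 10, 0, 3, 4, 5, 2, 7, 8, 11, 9, 6]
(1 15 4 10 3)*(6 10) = (1 15 4 6 10 3) = [0, 15, 2, 1, 6, 5, 10, 7, 8, 9, 3, 11, 12, 13, 14, 4]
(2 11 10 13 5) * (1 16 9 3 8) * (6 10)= (1 16 9 3 8)(2 11 6 10 13 5)= [0, 16, 11, 8, 4, 2, 10, 7, 1, 3, 13, 6, 12, 5, 14, 15, 9]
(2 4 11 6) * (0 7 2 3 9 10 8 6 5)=[7, 1, 4, 9, 11, 0, 3, 2, 6, 10, 8, 5]=(0 7 2 4 11 5)(3 9 10 8 6)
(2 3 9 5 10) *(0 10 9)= (0 10 2 3)(5 9)= [10, 1, 3, 0, 4, 9, 6, 7, 8, 5, 2]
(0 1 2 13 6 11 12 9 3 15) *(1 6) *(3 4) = (0 6 11 12 9 4 3 15)(1 2 13) = [6, 2, 13, 15, 3, 5, 11, 7, 8, 4, 10, 12, 9, 1, 14, 0]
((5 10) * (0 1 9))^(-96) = (10) = [0, 1, 2, 3, 4, 5, 6, 7, 8, 9, 10]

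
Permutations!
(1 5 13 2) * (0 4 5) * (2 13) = (13)(0 4 5 2 1) = [4, 0, 1, 3, 5, 2, 6, 7, 8, 9, 10, 11, 12, 13]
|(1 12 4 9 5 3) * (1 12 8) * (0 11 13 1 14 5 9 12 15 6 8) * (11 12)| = |(0 12 4 11 13 1)(3 15 6 8 14 5)| = 6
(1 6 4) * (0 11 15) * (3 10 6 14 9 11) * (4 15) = [3, 14, 2, 10, 1, 5, 15, 7, 8, 11, 6, 4, 12, 13, 9, 0] = (0 3 10 6 15)(1 14 9 11 4)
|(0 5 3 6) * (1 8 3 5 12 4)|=|(0 12 4 1 8 3 6)|=7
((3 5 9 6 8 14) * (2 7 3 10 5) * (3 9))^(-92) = (2 5 14 6 7 3 10 8 9) = [0, 1, 5, 10, 4, 14, 7, 3, 9, 2, 8, 11, 12, 13, 6]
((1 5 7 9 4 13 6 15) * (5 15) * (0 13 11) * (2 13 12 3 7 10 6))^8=(15)(0 12 3 7 9 4 11)(5 6 10)=[12, 1, 2, 7, 11, 6, 10, 9, 8, 4, 5, 0, 3, 13, 14, 15]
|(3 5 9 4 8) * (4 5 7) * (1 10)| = 4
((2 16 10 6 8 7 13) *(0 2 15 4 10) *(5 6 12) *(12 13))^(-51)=(16)(4 10 13 15)(5 12 7 8 6)=[0, 1, 2, 3, 10, 12, 5, 8, 6, 9, 13, 11, 7, 15, 14, 4, 16]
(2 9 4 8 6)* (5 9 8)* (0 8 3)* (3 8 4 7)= [4, 1, 8, 0, 5, 9, 2, 3, 6, 7]= (0 4 5 9 7 3)(2 8 6)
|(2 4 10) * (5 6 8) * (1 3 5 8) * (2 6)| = |(1 3 5 2 4 10 6)| = 7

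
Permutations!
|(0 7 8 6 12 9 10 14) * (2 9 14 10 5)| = 6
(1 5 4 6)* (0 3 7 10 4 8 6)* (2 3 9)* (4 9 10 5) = [10, 4, 3, 7, 0, 8, 1, 5, 6, 2, 9] = (0 10 9 2 3 7 5 8 6 1 4)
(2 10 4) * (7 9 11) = (2 10 4)(7 9 11) = [0, 1, 10, 3, 2, 5, 6, 9, 8, 11, 4, 7]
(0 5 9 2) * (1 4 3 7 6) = (0 5 9 2)(1 4 3 7 6) = [5, 4, 0, 7, 3, 9, 1, 6, 8, 2]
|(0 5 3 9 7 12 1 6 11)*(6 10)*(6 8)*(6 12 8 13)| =|(0 5 3 9 7 8 12 1 10 13 6 11)| =12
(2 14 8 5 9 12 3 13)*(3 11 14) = (2 3 13)(5 9 12 11 14 8) = [0, 1, 3, 13, 4, 9, 6, 7, 5, 12, 10, 14, 11, 2, 8]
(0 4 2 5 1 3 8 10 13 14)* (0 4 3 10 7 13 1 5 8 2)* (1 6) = (0 3 2 8 7 13 14 4)(1 10 6) = [3, 10, 8, 2, 0, 5, 1, 13, 7, 9, 6, 11, 12, 14, 4]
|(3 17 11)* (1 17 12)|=5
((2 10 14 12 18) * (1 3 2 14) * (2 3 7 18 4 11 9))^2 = (1 18 12 11 2)(4 9 10 7 14) = [0, 18, 1, 3, 9, 5, 6, 14, 8, 10, 7, 2, 11, 13, 4, 15, 16, 17, 12]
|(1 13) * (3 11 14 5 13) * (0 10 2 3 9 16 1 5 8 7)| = |(0 10 2 3 11 14 8 7)(1 9 16)(5 13)| = 24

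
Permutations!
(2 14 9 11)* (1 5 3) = (1 5 3)(2 14 9 11) = [0, 5, 14, 1, 4, 3, 6, 7, 8, 11, 10, 2, 12, 13, 9]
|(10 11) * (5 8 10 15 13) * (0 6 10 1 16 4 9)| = 12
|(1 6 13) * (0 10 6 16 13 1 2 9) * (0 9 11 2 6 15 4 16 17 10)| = |(1 17 10 15 4 16 13 6)(2 11)| = 8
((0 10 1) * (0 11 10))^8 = [0, 10, 2, 3, 4, 5, 6, 7, 8, 9, 11, 1] = (1 10 11)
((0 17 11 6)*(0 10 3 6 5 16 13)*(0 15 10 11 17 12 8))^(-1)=(17)(0 8 12)(3 10 15 13 16 5 11 6)=[8, 1, 2, 10, 4, 11, 3, 7, 12, 9, 15, 6, 0, 16, 14, 13, 5, 17]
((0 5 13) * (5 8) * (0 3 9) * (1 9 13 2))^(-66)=[0, 1, 2, 3, 4, 5, 6, 7, 8, 9, 10, 11, 12, 13]=(13)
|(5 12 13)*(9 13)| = |(5 12 9 13)| = 4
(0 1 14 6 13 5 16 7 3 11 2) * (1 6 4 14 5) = [6, 5, 0, 11, 14, 16, 13, 3, 8, 9, 10, 2, 12, 1, 4, 15, 7] = (0 6 13 1 5 16 7 3 11 2)(4 14)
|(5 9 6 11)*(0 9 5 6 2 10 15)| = 10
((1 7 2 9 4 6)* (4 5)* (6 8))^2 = (1 2 5 8)(4 6 7 9) = [0, 2, 5, 3, 6, 8, 7, 9, 1, 4]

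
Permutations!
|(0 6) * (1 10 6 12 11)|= |(0 12 11 1 10 6)|= 6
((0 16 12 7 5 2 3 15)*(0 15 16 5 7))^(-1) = (0 12 16 3 2 5) = [12, 1, 5, 2, 4, 0, 6, 7, 8, 9, 10, 11, 16, 13, 14, 15, 3]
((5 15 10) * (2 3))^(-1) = (2 3)(5 10 15) = [0, 1, 3, 2, 4, 10, 6, 7, 8, 9, 15, 11, 12, 13, 14, 5]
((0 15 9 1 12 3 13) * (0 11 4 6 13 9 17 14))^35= [14, 9, 2, 12, 11, 5, 4, 7, 8, 3, 10, 13, 1, 6, 17, 0, 16, 15]= (0 14 17 15)(1 9 3 12)(4 11 13 6)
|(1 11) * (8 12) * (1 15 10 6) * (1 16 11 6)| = |(1 6 16 11 15 10)(8 12)| = 6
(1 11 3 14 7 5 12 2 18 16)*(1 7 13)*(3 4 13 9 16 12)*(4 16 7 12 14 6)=[0, 11, 18, 6, 13, 3, 4, 5, 8, 7, 10, 16, 2, 1, 9, 15, 12, 17, 14]=(1 11 16 12 2 18 14 9 7 5 3 6 4 13)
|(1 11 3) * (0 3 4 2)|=|(0 3 1 11 4 2)|=6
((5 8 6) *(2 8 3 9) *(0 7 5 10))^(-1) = (0 10 6 8 2 9 3 5 7) = [10, 1, 9, 5, 4, 7, 8, 0, 2, 3, 6]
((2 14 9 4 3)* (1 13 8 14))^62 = (1 3 9 8)(2 4 14 13) = [0, 3, 4, 9, 14, 5, 6, 7, 1, 8, 10, 11, 12, 2, 13]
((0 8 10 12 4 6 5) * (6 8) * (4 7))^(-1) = [5, 1, 2, 3, 7, 6, 0, 12, 4, 9, 8, 11, 10] = (0 5 6)(4 7 12 10 8)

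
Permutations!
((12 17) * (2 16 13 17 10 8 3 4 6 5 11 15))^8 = (2 4 17 11 8 16 6 12 15 3 13 5 10) = [0, 1, 4, 13, 17, 10, 12, 7, 16, 9, 2, 8, 15, 5, 14, 3, 6, 11]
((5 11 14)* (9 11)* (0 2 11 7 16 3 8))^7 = (0 16 5 2 3 9 11 8 7 14) = [16, 1, 3, 9, 4, 2, 6, 14, 7, 11, 10, 8, 12, 13, 0, 15, 5]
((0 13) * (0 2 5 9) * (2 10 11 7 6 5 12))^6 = [5, 1, 2, 3, 4, 7, 11, 10, 8, 6, 0, 13, 12, 9] = (0 5 7 10)(6 11 13 9)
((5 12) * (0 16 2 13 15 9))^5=(0 9 15 13 2 16)(5 12)=[9, 1, 16, 3, 4, 12, 6, 7, 8, 15, 10, 11, 5, 2, 14, 13, 0]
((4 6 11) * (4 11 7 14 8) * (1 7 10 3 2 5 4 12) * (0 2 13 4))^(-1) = (0 5 2)(1 12 8 14 7)(3 10 6 4 13) = [5, 12, 0, 10, 13, 2, 4, 1, 14, 9, 6, 11, 8, 3, 7]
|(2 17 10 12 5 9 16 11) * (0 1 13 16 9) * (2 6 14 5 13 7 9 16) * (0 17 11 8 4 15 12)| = 17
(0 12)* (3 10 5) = [12, 1, 2, 10, 4, 3, 6, 7, 8, 9, 5, 11, 0] = (0 12)(3 10 5)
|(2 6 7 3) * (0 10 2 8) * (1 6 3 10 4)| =9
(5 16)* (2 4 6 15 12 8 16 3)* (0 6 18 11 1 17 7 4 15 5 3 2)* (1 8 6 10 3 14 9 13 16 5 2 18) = (0 10 3)(1 17 7 4)(2 15 12 6)(5 18 11 8)(9 13 16 14) = [10, 17, 15, 0, 1, 18, 2, 4, 5, 13, 3, 8, 6, 16, 9, 12, 14, 7, 11]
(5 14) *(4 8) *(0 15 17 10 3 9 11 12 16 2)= (0 15 17 10 3 9 11 12 16 2)(4 8)(5 14)= [15, 1, 0, 9, 8, 14, 6, 7, 4, 11, 3, 12, 16, 13, 5, 17, 2, 10]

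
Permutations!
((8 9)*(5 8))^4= (5 8 9)= [0, 1, 2, 3, 4, 8, 6, 7, 9, 5]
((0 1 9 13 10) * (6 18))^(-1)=[10, 0, 2, 3, 4, 5, 18, 7, 8, 1, 13, 11, 12, 9, 14, 15, 16, 17, 6]=(0 10 13 9 1)(6 18)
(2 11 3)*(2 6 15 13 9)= [0, 1, 11, 6, 4, 5, 15, 7, 8, 2, 10, 3, 12, 9, 14, 13]= (2 11 3 6 15 13 9)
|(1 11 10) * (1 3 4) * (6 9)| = 10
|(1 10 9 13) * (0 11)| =|(0 11)(1 10 9 13)| =4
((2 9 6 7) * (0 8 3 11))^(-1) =(0 11 3 8)(2 7 6 9) =[11, 1, 7, 8, 4, 5, 9, 6, 0, 2, 10, 3]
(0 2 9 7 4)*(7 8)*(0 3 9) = (0 2)(3 9 8 7 4) = [2, 1, 0, 9, 3, 5, 6, 4, 7, 8]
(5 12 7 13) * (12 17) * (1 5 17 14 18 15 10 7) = [0, 5, 2, 3, 4, 14, 6, 13, 8, 9, 7, 11, 1, 17, 18, 10, 16, 12, 15] = (1 5 14 18 15 10 7 13 17 12)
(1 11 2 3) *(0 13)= (0 13)(1 11 2 3)= [13, 11, 3, 1, 4, 5, 6, 7, 8, 9, 10, 2, 12, 0]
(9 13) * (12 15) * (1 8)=(1 8)(9 13)(12 15)=[0, 8, 2, 3, 4, 5, 6, 7, 1, 13, 10, 11, 15, 9, 14, 12]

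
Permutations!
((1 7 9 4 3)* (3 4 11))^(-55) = (11) = [0, 1, 2, 3, 4, 5, 6, 7, 8, 9, 10, 11]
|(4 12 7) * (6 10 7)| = 5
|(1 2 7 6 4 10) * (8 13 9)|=|(1 2 7 6 4 10)(8 13 9)|=6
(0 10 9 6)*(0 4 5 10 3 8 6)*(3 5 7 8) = [5, 1, 2, 3, 7, 10, 4, 8, 6, 0, 9] = (0 5 10 9)(4 7 8 6)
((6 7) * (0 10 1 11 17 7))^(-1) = (0 6 7 17 11 1 10) = [6, 10, 2, 3, 4, 5, 7, 17, 8, 9, 0, 1, 12, 13, 14, 15, 16, 11]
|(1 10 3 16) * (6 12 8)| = 12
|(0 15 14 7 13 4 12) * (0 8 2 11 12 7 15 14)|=12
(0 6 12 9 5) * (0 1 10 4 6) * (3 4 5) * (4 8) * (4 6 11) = (1 10 5)(3 8 6 12 9)(4 11) = [0, 10, 2, 8, 11, 1, 12, 7, 6, 3, 5, 4, 9]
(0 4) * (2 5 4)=(0 2 5 4)=[2, 1, 5, 3, 0, 4]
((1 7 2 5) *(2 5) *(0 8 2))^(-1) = (0 2 8)(1 5 7) = [2, 5, 8, 3, 4, 7, 6, 1, 0]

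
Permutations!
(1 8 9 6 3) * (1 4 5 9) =(1 8)(3 4 5 9 6) =[0, 8, 2, 4, 5, 9, 3, 7, 1, 6]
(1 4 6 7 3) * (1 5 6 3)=[0, 4, 2, 5, 3, 6, 7, 1]=(1 4 3 5 6 7)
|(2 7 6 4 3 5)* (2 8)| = 7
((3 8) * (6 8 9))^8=(9)=[0, 1, 2, 3, 4, 5, 6, 7, 8, 9]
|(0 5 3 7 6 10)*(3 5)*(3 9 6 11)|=12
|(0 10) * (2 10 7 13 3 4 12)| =8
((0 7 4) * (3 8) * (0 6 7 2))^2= (8)(4 7 6)= [0, 1, 2, 3, 7, 5, 4, 6, 8]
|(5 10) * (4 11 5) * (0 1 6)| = 12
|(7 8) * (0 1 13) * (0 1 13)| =|(0 13 1)(7 8)| =6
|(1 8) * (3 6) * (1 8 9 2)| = |(1 9 2)(3 6)| = 6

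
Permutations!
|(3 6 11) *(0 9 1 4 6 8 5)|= |(0 9 1 4 6 11 3 8 5)|= 9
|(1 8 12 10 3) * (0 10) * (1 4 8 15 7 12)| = |(0 10 3 4 8 1 15 7 12)| = 9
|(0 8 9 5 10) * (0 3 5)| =|(0 8 9)(3 5 10)| =3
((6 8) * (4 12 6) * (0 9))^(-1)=(0 9)(4 8 6 12)=[9, 1, 2, 3, 8, 5, 12, 7, 6, 0, 10, 11, 4]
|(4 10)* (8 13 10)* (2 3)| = 4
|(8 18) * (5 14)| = 2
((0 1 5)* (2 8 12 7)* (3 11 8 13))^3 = [0, 1, 11, 12, 4, 5, 6, 3, 2, 9, 10, 7, 13, 8] = (2 11 7 3 12 13 8)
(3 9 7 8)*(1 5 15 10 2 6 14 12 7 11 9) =(1 5 15 10 2 6 14 12 7 8 3)(9 11) =[0, 5, 6, 1, 4, 15, 14, 8, 3, 11, 2, 9, 7, 13, 12, 10]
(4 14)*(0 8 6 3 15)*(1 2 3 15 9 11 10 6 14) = (0 8 14 4 1 2 3 9 11 10 6 15) = [8, 2, 3, 9, 1, 5, 15, 7, 14, 11, 6, 10, 12, 13, 4, 0]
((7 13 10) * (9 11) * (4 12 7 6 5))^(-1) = (4 5 6 10 13 7 12)(9 11) = [0, 1, 2, 3, 5, 6, 10, 12, 8, 11, 13, 9, 4, 7]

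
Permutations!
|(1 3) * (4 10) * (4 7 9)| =|(1 3)(4 10 7 9)| =4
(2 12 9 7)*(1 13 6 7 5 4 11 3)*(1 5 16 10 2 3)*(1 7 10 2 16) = (1 13 6 10 16 2 12 9)(3 5 4 11 7) = [0, 13, 12, 5, 11, 4, 10, 3, 8, 1, 16, 7, 9, 6, 14, 15, 2]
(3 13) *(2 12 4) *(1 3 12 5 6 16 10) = (1 3 13 12 4 2 5 6 16 10) = [0, 3, 5, 13, 2, 6, 16, 7, 8, 9, 1, 11, 4, 12, 14, 15, 10]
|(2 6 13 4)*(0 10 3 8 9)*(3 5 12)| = |(0 10 5 12 3 8 9)(2 6 13 4)| = 28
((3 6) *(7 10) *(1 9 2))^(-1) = (1 2 9)(3 6)(7 10) = [0, 2, 9, 6, 4, 5, 3, 10, 8, 1, 7]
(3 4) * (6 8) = [0, 1, 2, 4, 3, 5, 8, 7, 6] = (3 4)(6 8)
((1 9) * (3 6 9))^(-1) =(1 9 6 3) =[0, 9, 2, 1, 4, 5, 3, 7, 8, 6]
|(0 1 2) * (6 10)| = |(0 1 2)(6 10)| = 6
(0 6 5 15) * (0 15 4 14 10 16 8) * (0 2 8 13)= (0 6 5 4 14 10 16 13)(2 8)= [6, 1, 8, 3, 14, 4, 5, 7, 2, 9, 16, 11, 12, 0, 10, 15, 13]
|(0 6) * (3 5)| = 2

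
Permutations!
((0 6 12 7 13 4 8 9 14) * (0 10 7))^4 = (0 6 12)(4 10 8 7 9 13 14) = [6, 1, 2, 3, 10, 5, 12, 9, 7, 13, 8, 11, 0, 14, 4]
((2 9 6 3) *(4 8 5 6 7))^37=(2 5 7 3 8 9 6 4)=[0, 1, 5, 8, 2, 7, 4, 3, 9, 6]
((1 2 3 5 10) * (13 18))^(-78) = (18)(1 3 10 2 5) = [0, 3, 5, 10, 4, 1, 6, 7, 8, 9, 2, 11, 12, 13, 14, 15, 16, 17, 18]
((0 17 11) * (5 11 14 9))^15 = (0 9)(5 17)(11 14) = [9, 1, 2, 3, 4, 17, 6, 7, 8, 0, 10, 14, 12, 13, 11, 15, 16, 5]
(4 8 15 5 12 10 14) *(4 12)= (4 8 15 5)(10 14 12)= [0, 1, 2, 3, 8, 4, 6, 7, 15, 9, 14, 11, 10, 13, 12, 5]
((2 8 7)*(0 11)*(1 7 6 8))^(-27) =(0 11)(6 8) =[11, 1, 2, 3, 4, 5, 8, 7, 6, 9, 10, 0]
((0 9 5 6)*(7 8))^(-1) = [6, 1, 2, 3, 4, 9, 5, 8, 7, 0] = (0 6 5 9)(7 8)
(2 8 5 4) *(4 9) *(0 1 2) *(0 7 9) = (0 1 2 8 5)(4 7 9) = [1, 2, 8, 3, 7, 0, 6, 9, 5, 4]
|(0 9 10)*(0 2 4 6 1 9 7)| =6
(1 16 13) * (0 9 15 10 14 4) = [9, 16, 2, 3, 0, 5, 6, 7, 8, 15, 14, 11, 12, 1, 4, 10, 13] = (0 9 15 10 14 4)(1 16 13)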